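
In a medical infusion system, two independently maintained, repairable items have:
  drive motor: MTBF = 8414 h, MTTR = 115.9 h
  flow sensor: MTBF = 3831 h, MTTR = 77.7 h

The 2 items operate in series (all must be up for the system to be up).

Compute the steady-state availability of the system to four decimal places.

0.9668

A(drive motor) = MTBF/(MTBF+MTTR) = 8414/(8414+115.9) = 0.986413
A(flow sensor) = MTBF/(MTBF+MTTR) = 3831/(3831+77.7) = 0.980121
Series availability: 0.986413 × 0.980121 = 0.9668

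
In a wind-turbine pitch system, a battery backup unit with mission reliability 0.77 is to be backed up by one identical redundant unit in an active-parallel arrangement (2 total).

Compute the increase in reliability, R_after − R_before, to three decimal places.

R_before = 0.77
R_after = 1 − (1 − 0.77)^2 = 0.947
ΔR = 0.947 − 0.77 = 0.177

0.177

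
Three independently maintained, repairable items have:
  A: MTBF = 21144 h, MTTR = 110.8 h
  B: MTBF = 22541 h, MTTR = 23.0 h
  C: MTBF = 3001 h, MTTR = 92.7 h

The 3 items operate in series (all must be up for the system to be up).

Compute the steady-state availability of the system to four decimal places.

A(A) = MTBF/(MTBF+MTTR) = 21144/(21144+110.8) = 0.994787
A(B) = MTBF/(MTBF+MTTR) = 22541/(22541+23.0) = 0.998981
A(C) = MTBF/(MTBF+MTTR) = 3001/(3001+92.7) = 0.970036
Series availability: 0.994787 × 0.998981 × 0.970036 = 0.9640

0.9640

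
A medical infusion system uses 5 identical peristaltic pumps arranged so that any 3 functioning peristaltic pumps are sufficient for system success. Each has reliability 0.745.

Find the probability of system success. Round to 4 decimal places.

0.8911

R = Σ_{i=3}^{5} C(5,i) p^i (1−p)^{5−i} with p = 0.745
C(5,3)·0.745^3·0.255^2 = 0.268874
C(5,4)·0.745^4·0.255^1 = 0.392767
C(5,5)·0.745^5·0.255^0 = 0.229499
Sum = 0.8911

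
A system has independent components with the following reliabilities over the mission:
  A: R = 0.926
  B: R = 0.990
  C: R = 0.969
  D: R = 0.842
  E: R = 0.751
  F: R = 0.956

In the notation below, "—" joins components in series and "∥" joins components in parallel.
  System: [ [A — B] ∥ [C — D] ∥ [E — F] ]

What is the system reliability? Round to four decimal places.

Series (A and B): 0.926000 × 0.990000 = 0.916740
Series (C and D): 0.969000 × 0.842000 = 0.815898
Series (E and F): 0.751000 × 0.956000 = 0.717956
Parallel ([0.916740], [0.815898], and [0.717956]): 1 − (1 − 0.916740)(1 − 0.815898)(1 − 0.717956) = 0.9957

0.9957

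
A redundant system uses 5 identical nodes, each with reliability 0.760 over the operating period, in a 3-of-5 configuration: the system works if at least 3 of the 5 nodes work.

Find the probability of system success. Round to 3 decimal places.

R = Σ_{i=3}^{5} C(5,i) p^i (1−p)^{5−i} with p = 0.760
C(5,3)·0.760^3·0.240^2 = 0.25285
C(5,4)·0.760^4·0.240^1 = 0.40035
C(5,5)·0.760^5·0.240^0 = 0.25355
Sum = 0.907

0.907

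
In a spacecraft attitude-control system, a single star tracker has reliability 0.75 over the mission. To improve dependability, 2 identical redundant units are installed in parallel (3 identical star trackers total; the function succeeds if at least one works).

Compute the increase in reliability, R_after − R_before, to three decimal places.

R_before = 0.75
R_after = 1 − (1 − 0.75)^3 = 0.984
ΔR = 0.984 − 0.75 = 0.234

0.234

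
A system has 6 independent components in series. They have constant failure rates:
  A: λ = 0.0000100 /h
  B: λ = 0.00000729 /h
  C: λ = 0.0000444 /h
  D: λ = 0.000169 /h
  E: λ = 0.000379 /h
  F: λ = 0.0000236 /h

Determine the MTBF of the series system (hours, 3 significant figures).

1580

Series of exponential components: λ_sys = Σ λ_i
λ_sys = 0.0000100 + 0.00000729 + 0.0000444 + 0.000169 + 0.000379 + 0.0000236 = 6.3329e-04 /h
MTBF = 1 / λ_sys = 1580 h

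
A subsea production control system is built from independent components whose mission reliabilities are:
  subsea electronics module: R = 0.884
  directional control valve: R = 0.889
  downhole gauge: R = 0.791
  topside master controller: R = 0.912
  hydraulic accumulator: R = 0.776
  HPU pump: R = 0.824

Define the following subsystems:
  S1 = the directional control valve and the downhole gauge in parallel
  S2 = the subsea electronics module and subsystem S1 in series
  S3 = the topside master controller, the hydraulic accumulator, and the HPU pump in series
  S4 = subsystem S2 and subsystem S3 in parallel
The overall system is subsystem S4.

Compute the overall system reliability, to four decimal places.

Parallel (directional control valve and downhole gauge): 1 − (1 − 0.889000)(1 − 0.791000) = 0.976801
Series (subsea electronics module and [0.976801]): 0.884000 × 0.976801 = 0.863492
Series (topside master controller, hydraulic accumulator, and HPU pump): 0.912000 × 0.776000 × 0.824000 = 0.583155
Parallel ([0.863492] and [0.583155]): 1 − (1 − 0.863492)(1 − 0.583155) = 0.9431

0.9431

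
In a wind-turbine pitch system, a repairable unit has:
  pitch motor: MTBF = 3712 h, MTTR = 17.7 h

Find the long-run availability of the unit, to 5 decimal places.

A(pitch motor) = MTBF/(MTBF+MTTR) = 3712/(3712+17.7) = 0.99525

0.99525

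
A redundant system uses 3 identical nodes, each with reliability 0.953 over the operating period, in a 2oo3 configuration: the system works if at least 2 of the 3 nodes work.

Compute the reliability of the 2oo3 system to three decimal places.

R = Σ_{i=2}^{3} C(3,i) p^i (1−p)^{3−i} with p = 0.953
C(3,2)·0.953^2·0.047^1 = 0.12806
C(3,3)·0.953^3·0.047^0 = 0.86552
Sum = 0.994

0.994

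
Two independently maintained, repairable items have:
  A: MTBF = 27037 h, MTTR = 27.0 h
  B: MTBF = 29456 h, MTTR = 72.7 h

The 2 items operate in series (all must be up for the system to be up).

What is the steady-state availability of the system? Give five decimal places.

0.99654

A(A) = MTBF/(MTBF+MTTR) = 27037/(27037+27.0) = 0.999002
A(B) = MTBF/(MTBF+MTTR) = 29456/(29456+72.7) = 0.997538
Series availability: 0.999002 × 0.997538 = 0.99654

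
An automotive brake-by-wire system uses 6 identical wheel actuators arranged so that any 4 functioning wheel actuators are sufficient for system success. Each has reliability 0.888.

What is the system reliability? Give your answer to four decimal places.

R = Σ_{i=4}^{6} C(6,i) p^i (1−p)^{6−i} with p = 0.888
C(6,4)·0.888^4·0.112^2 = 0.116998
C(6,5)·0.888^5·0.112^1 = 0.371051
C(6,6)·0.888^6·0.112^0 = 0.490318
Sum = 0.9784

0.9784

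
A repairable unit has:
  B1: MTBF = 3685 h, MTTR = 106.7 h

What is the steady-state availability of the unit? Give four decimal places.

0.9719

A(B1) = MTBF/(MTBF+MTTR) = 3685/(3685+106.7) = 0.9719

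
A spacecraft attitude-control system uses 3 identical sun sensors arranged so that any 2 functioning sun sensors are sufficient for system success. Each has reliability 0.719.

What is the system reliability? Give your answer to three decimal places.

R = Σ_{i=2}^{3} C(3,i) p^i (1−p)^{3−i} with p = 0.719
C(3,2)·0.719^2·0.281^1 = 0.43580
C(3,3)·0.719^3·0.281^0 = 0.37169
Sum = 0.807

0.807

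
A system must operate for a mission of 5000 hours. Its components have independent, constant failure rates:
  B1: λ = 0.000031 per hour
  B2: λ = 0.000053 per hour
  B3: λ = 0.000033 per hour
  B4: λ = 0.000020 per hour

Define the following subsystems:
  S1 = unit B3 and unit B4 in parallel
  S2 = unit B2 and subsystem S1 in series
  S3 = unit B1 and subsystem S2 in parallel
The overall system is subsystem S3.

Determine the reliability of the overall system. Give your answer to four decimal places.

0.9650

R(B1) = exp(−0.000031 × 5000) = 0.856415
R(B2) = exp(−0.000053 × 5000) = 0.767206
R(B3) = exp(−0.000033 × 5000) = 0.847894
R(B4) = exp(−0.000020 × 5000) = 0.904837
Parallel (B3 and B4): 1 − (1 − 0.847894)(1 − 0.904837) = 0.985525
Series (B2 and [0.985525]): 0.767206 × 0.985525 = 0.756101
Parallel (B1 and [0.756101]): 1 − (1 − 0.856415)(1 − 0.756101) = 0.9650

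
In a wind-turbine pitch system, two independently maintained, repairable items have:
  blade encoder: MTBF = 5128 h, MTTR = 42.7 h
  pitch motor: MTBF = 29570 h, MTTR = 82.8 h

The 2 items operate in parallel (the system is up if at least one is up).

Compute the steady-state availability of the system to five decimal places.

0.99998

A(blade encoder) = MTBF/(MTBF+MTTR) = 5128/(5128+42.7) = 0.991742
A(pitch motor) = MTBF/(MTBF+MTTR) = 29570/(29570+82.8) = 0.997208
Parallel availability: 1 − (1 − 0.991742)(1 − 0.997208) = 0.99998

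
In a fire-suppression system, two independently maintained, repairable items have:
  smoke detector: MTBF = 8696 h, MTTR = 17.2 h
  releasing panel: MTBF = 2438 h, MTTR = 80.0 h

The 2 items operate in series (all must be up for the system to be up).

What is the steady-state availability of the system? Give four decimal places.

A(smoke detector) = MTBF/(MTBF+MTTR) = 8696/(8696+17.2) = 0.998026
A(releasing panel) = MTBF/(MTBF+MTTR) = 2438/(2438+80.0) = 0.968229
Series availability: 0.998026 × 0.968229 = 0.9663

0.9663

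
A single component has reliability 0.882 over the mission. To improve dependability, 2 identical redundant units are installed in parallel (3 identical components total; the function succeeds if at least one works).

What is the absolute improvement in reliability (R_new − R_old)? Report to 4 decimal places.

R_before = 0.882
R_after = 1 − (1 − 0.882)^3 = 0.9984
ΔR = 0.9984 − 0.882 = 0.1164

0.1164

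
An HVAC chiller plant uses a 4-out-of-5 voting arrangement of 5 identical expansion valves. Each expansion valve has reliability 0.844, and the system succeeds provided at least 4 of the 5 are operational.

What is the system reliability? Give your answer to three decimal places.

R = Σ_{i=4}^{5} C(5,i) p^i (1−p)^{5−i} with p = 0.844
C(5,4)·0.844^4·0.156^1 = 0.39579
C(5,5)·0.844^5·0.156^0 = 0.42826
Sum = 0.824

0.824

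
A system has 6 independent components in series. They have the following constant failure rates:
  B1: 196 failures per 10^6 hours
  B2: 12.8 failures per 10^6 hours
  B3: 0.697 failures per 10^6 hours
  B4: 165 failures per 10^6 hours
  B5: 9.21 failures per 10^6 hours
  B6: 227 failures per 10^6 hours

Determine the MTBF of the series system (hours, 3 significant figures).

Series of exponential components: λ_sys = Σ λ_i
λ_sys = 0.000196 + 0.0000128 + 0.000000697 + 0.000165 + 0.00000921 + 0.000227 = 6.1071e-04 /h
MTBF = 1 / λ_sys = 1640 h

1640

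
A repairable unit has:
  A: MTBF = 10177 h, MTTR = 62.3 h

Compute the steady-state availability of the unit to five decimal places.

A(A) = MTBF/(MTBF+MTTR) = 10177/(10177+62.3) = 0.99392

0.99392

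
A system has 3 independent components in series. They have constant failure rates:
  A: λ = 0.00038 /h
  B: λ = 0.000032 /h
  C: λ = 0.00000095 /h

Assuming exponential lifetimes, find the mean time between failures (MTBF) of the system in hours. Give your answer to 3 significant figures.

2420

Series of exponential components: λ_sys = Σ λ_i
λ_sys = 0.00038 + 0.000032 + 0.00000095 = 4.1295e-04 /h
MTBF = 1 / λ_sys = 2420 h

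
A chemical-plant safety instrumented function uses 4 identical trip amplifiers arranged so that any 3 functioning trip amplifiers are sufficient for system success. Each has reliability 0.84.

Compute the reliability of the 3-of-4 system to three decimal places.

R = Σ_{i=3}^{4} C(4,i) p^i (1−p)^{4−i} with p = 0.84
C(4,3)·0.84^3·0.16^1 = 0.37933
C(4,4)·0.84^4·0.16^0 = 0.49787
Sum = 0.877

0.877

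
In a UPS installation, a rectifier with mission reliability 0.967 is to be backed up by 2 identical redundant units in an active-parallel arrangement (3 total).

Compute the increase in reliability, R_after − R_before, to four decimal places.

0.0330

R_before = 0.967
R_after = 1 − (1 − 0.967)^3 = 1.0000
ΔR = 1.0000 − 0.967 = 0.0330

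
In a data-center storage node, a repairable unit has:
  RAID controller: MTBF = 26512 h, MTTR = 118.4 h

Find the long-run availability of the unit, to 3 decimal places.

0.996

A(RAID controller) = MTBF/(MTBF+MTTR) = 26512/(26512+118.4) = 0.996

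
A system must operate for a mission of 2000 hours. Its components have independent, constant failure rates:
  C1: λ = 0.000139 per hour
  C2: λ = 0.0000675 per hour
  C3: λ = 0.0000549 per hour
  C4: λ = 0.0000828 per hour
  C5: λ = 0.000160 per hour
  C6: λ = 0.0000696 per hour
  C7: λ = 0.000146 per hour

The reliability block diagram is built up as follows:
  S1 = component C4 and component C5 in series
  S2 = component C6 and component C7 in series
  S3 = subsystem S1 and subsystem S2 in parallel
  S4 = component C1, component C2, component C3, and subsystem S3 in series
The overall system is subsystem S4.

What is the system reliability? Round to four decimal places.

0.5130

R(C1) = exp(−0.000139 × 2000) = 0.757297
R(C2) = exp(−0.0000675 × 2000) = 0.873716
R(C3) = exp(−0.0000549 × 2000) = 0.896013
R(C4) = exp(−0.0000828 × 2000) = 0.847385
R(C5) = exp(−0.000160 × 2000) = 0.726149
R(C6) = exp(−0.0000696 × 2000) = 0.870054
R(C7) = exp(−0.000146 × 2000) = 0.746769
Series (C4 and C5): 0.847385 × 0.726149 = 0.615328
Series (C6 and C7): 0.870054 × 0.746769 = 0.649729
Parallel ([0.615328] and [0.649729]): 1 − (1 − 0.615328)(1 − 0.649729) = 0.865261
Series (C1, C2, C3, and [0.865261]): 0.757297 × 0.873716 × 0.896013 × 0.865261 = 0.5130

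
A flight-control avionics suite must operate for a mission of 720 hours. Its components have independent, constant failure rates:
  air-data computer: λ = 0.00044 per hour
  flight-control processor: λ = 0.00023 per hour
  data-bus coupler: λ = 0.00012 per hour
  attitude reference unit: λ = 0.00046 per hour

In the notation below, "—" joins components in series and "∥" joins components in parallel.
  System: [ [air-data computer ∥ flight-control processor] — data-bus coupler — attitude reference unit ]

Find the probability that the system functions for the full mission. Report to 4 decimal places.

R(air-data computer) = exp(−0.00044 × 720) = 0.728476
R(flight-control processor) = exp(−0.00023 × 720) = 0.847385
R(data-bus coupler) = exp(−0.00012 × 720) = 0.917227
R(attitude reference unit) = exp(−0.00046 × 720) = 0.718062
Parallel (air-data computer and flight-control processor): 1 − (1 − 0.728476)(1 − 0.847385) = 0.958561
Series ([0.958561], data-bus coupler, and attitude reference unit): 0.958561 × 0.917227 × 0.718062 = 0.6313

0.6313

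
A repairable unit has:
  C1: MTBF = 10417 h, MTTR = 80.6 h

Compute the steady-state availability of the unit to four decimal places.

A(C1) = MTBF/(MTBF+MTTR) = 10417/(10417+80.6) = 0.9923

0.9923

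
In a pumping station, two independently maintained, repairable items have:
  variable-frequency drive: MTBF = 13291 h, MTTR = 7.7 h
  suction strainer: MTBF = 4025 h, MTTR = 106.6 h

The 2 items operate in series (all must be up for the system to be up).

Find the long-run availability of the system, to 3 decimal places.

0.974

A(variable-frequency drive) = MTBF/(MTBF+MTTR) = 13291/(13291+7.7) = 0.999421
A(suction strainer) = MTBF/(MTBF+MTTR) = 4025/(4025+106.6) = 0.974199
Series availability: 0.999421 × 0.974199 = 0.974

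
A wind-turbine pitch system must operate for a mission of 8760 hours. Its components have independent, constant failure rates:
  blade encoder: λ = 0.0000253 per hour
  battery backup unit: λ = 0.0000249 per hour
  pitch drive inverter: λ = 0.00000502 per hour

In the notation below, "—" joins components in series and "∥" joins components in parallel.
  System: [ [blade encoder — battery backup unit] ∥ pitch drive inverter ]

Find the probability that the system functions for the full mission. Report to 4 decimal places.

0.9847

R(blade encoder) = exp(−0.0000253 × 8760) = 0.801213
R(battery backup unit) = exp(−0.0000249 × 8760) = 0.804026
R(pitch drive inverter) = exp(−0.00000502 × 8760) = 0.956978
Series (blade encoder and battery backup unit): 0.801213 × 0.804026 = 0.644196
Parallel ([0.644196] and pitch drive inverter): 1 − (1 − 0.644196)(1 − 0.956978) = 0.9847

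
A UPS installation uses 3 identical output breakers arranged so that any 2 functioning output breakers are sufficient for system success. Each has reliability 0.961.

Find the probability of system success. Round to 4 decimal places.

0.9956

R = Σ_{i=2}^{3} C(3,i) p^i (1−p)^{3−i} with p = 0.961
C(3,2)·0.961^2·0.039^1 = 0.108052
C(3,3)·0.961^3·0.039^0 = 0.887504
Sum = 0.9956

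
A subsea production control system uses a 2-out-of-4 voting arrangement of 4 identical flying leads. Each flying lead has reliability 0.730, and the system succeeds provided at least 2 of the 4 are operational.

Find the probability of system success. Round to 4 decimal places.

R = Σ_{i=2}^{4} C(4,i) p^i (1−p)^{4−i} with p = 0.730
C(4,2)·0.730^2·0.270^2 = 0.233090
C(4,3)·0.730^3·0.270^1 = 0.420138
C(4,4)·0.730^4·0.270^0 = 0.283982
Sum = 0.9372

0.9372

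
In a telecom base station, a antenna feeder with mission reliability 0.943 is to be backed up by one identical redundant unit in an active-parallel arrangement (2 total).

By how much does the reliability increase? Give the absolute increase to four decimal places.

0.0538

R_before = 0.943
R_after = 1 − (1 − 0.943)^2 = 0.9968
ΔR = 0.9968 − 0.943 = 0.0538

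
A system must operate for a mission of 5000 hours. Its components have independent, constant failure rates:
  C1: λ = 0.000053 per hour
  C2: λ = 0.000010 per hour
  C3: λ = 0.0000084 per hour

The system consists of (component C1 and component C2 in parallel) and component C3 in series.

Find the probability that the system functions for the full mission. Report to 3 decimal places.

R(C1) = exp(−0.000053 × 5000) = 0.76721
R(C2) = exp(−0.000010 × 5000) = 0.95123
R(C3) = exp(−0.0000084 × 5000) = 0.95887
Parallel (C1 and C2): 1 − (1 − 0.76721)(1 − 0.95123) = 0.98865
Series ([0.98865] and C3): 0.98865 × 0.95887 = 0.948

0.948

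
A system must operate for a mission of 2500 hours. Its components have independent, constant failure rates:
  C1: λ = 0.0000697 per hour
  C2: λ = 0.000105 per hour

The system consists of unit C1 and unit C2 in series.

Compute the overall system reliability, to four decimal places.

0.6461

R(C1) = exp(−0.0000697 × 2500) = 0.840087
R(C2) = exp(−0.000105 × 2500) = 0.769126
Series (C1 and C2): 0.840087 × 0.769126 = 0.6461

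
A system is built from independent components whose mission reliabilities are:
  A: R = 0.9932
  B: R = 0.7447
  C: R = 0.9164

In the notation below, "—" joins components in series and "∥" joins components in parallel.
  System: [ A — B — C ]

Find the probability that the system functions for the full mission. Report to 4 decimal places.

Series (A, B, and C): 0.993200 × 0.744700 × 0.916400 = 0.6778

0.6778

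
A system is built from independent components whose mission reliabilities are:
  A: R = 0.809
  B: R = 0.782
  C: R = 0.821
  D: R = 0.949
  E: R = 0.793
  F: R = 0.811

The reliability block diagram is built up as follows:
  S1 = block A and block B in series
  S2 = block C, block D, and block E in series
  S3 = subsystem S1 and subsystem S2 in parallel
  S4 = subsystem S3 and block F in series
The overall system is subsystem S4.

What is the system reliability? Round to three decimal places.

0.697

Series (A and B): 0.80900 × 0.78200 = 0.63264
Series (C, D, and E): 0.82100 × 0.94900 × 0.79300 = 0.61785
Parallel ([0.63264] and [0.61785]): 1 − (1 − 0.63264)(1 − 0.61785) = 0.85961
Series ([0.85961] and F): 0.85961 × 0.81100 = 0.697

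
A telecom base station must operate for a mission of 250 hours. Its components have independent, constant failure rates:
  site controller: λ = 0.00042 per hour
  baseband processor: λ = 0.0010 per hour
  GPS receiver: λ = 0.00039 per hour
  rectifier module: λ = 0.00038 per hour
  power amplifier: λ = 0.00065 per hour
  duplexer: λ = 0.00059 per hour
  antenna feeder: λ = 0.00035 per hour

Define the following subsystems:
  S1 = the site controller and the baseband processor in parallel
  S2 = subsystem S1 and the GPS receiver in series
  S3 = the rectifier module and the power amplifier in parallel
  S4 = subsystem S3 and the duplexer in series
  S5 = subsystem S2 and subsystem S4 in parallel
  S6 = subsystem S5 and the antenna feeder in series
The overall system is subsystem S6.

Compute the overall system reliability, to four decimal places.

R(site controller) = exp(−0.00042 × 250) = 0.900325
R(baseband processor) = exp(−0.0010 × 250) = 0.778801
R(GPS receiver) = exp(−0.00039 × 250) = 0.907102
R(rectifier module) = exp(−0.00038 × 250) = 0.909373
R(power amplifier) = exp(−0.00065 × 250) = 0.850016
R(duplexer) = exp(−0.00059 × 250) = 0.862862
R(antenna feeder) = exp(−0.00035 × 250) = 0.916219
Parallel (site controller and baseband processor): 1 − (1 − 0.900325)(1 − 0.778801) = 0.977952
Series ([0.977952] and GPS receiver): 0.977952 × 0.907102 = 0.887102
Parallel (rectifier module and power amplifier): 1 − (1 − 0.909373)(1 − 0.850016) = 0.986407
Series ([0.986407] and duplexer): 0.986407 × 0.862862 = 0.851133
Parallel ([0.887102] and [0.851133]): 1 − (1 − 0.887102)(1 − 0.851133) = 0.983193
Series ([0.983193] and antenna feeder): 0.983193 × 0.916219 = 0.9008

0.9008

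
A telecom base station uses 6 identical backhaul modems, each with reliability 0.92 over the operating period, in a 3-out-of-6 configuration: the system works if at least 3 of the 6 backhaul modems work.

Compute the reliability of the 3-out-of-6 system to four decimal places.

R = Σ_{i=3}^{6} C(6,i) p^i (1−p)^{6−i} with p = 0.92
C(6,3)·0.92^3·0.08^3 = 0.007974
C(6,4)·0.92^4·0.08^2 = 0.068774
C(6,5)·0.92^5·0.08^1 = 0.316359
C(6,6)·0.92^6·0.08^0 = 0.606355
Sum = 0.9995

0.9995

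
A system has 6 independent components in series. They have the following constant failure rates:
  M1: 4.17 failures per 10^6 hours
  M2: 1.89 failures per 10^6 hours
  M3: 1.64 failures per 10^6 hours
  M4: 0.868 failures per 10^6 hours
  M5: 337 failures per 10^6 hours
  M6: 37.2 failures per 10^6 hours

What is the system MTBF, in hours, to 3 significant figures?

Series of exponential components: λ_sys = Σ λ_i
λ_sys = 0.00000417 + 0.00000189 + 0.00000164 + 0.000000868 + 0.000337 + 0.0000372 = 3.8277e-04 /h
MTBF = 1 / λ_sys = 2610 h

2610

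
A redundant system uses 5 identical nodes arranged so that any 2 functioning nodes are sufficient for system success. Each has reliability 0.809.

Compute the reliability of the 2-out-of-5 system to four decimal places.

0.9944

R = Σ_{i=2}^{5} C(5,i) p^i (1−p)^{5−i} with p = 0.809
C(5,2)·0.809^2·0.191^3 = 0.045603
C(5,3)·0.809^3·0.191^2 = 0.193158
C(5,4)·0.809^4·0.191^1 = 0.409070
C(5,5)·0.809^5·0.191^0 = 0.346531
Sum = 0.9944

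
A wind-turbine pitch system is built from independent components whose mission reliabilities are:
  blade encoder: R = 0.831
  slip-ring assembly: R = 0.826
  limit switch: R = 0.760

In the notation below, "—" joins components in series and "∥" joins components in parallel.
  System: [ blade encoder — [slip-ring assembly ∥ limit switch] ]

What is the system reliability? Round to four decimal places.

Parallel (slip-ring assembly and limit switch): 1 − (1 − 0.826000)(1 − 0.760000) = 0.958240
Series (blade encoder and [0.958240]): 0.831000 × 0.958240 = 0.7963

0.7963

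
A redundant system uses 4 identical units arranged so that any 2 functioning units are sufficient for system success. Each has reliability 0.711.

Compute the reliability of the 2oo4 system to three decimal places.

0.924

R = Σ_{i=2}^{4} C(4,i) p^i (1−p)^{4−i} with p = 0.711
C(4,2)·0.711^2·0.289^2 = 0.25333
C(4,3)·0.711^3·0.289^1 = 0.41550
C(4,4)·0.711^4·0.289^0 = 0.25555
Sum = 0.924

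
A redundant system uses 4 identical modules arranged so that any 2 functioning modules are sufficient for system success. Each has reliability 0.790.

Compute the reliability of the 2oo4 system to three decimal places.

0.969

R = Σ_{i=2}^{4} C(4,i) p^i (1−p)^{4−i} with p = 0.790
C(4,2)·0.790^2·0.210^2 = 0.16514
C(4,3)·0.790^3·0.210^1 = 0.41415
C(4,4)·0.790^4·0.210^0 = 0.38950
Sum = 0.969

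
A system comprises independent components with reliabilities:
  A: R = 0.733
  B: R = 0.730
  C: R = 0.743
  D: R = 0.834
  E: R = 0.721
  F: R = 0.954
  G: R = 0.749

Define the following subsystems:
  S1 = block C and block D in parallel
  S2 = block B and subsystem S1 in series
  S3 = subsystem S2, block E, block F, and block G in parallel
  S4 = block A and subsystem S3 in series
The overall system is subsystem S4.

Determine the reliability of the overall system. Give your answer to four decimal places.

Parallel (C and D): 1 − (1 − 0.743000)(1 − 0.834000) = 0.957338
Series (B and [0.957338]): 0.730000 × 0.957338 = 0.698857
Parallel ([0.698857], E, F, and G): 1 − (1 − 0.698857)(1 − 0.721000)(1 − 0.954000)(1 − 0.749000) = 0.999030
Series (A and [0.999030]): 0.733000 × 0.999030 = 0.7323

0.7323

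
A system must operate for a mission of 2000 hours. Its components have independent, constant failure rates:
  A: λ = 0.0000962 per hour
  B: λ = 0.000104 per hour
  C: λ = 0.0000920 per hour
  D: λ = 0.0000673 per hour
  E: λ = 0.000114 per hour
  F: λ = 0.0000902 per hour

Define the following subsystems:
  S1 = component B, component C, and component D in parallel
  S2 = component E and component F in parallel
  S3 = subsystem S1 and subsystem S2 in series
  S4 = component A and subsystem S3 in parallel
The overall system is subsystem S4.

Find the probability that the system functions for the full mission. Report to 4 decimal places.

0.9934

R(A) = exp(−0.0000962 × 2000) = 0.824977
R(B) = exp(−0.000104 × 2000) = 0.812207
R(C) = exp(−0.0000920 × 2000) = 0.831936
R(D) = exp(−0.0000673 × 2000) = 0.874065
R(E) = exp(−0.000114 × 2000) = 0.796124
R(F) = exp(−0.0000902 × 2000) = 0.834936
Parallel (B, C, and D): 1 − (1 − 0.812207)(1 − 0.831936)(1 − 0.874065) = 0.996025
Parallel (E and F): 1 − (1 − 0.796124)(1 − 0.834936) = 0.966347
Series ([0.996025] and [0.966347]): 0.996025 × 0.966347 = 0.962506
Parallel (A and [0.962506]): 1 − (1 − 0.824977)(1 − 0.962506) = 0.9934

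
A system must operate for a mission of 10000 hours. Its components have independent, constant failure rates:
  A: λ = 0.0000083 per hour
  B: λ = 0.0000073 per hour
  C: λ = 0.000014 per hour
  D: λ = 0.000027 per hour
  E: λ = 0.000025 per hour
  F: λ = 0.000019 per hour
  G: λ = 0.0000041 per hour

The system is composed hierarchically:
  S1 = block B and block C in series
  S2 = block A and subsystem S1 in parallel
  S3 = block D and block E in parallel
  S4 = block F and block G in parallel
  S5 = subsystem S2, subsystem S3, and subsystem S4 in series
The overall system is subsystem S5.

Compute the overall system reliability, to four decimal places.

0.9267

R(A) = exp(−0.0000083 × 10000) = 0.920351
R(B) = exp(−0.0000073 × 10000) = 0.929601
R(C) = exp(−0.000014 × 10000) = 0.869358
R(D) = exp(−0.000027 × 10000) = 0.763379
R(E) = exp(−0.000025 × 10000) = 0.778801
R(F) = exp(−0.000019 × 10000) = 0.826959
R(G) = exp(−0.0000041 × 10000) = 0.959829
Series (B and C): 0.929601 × 0.869358 = 0.808156
Parallel (A and [0.808156]): 1 − (1 − 0.920351)(1 − 0.808156) = 0.984720
Parallel (D and E): 1 − (1 − 0.763379)(1 − 0.778801) = 0.947660
Parallel (F and G): 1 − (1 − 0.826959)(1 − 0.959829) = 0.993049
Series ([0.984720], [0.947660], and [0.993049]): 0.984720 × 0.947660 × 0.993049 = 0.9267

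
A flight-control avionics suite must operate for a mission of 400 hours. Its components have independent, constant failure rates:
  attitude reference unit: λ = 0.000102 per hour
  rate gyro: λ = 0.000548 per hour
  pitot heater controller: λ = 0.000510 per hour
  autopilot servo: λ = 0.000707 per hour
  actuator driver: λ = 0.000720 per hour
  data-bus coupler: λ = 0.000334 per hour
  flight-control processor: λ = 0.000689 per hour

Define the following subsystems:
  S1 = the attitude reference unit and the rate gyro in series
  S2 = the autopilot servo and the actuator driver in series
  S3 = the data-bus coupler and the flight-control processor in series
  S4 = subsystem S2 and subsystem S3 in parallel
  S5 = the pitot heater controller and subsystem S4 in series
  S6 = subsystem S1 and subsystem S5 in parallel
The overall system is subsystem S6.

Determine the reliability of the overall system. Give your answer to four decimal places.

R(attitude reference unit) = exp(−0.000102 × 400) = 0.960021
R(rate gyro) = exp(−0.000548 × 400) = 0.803161
R(pitot heater controller) = exp(−0.000510 × 400) = 0.815462
R(autopilot servo) = exp(−0.000707 × 400) = 0.753671
R(actuator driver) = exp(−0.000720 × 400) = 0.749762
R(data-bus coupler) = exp(−0.000334 × 400) = 0.874940
R(flight-control processor) = exp(−0.000689 × 400) = 0.759117
Series (attitude reference unit and rate gyro): 0.960021 × 0.803161 = 0.771051
Series (autopilot servo and actuator driver): 0.753671 × 0.749762 = 0.565074
Series (data-bus coupler and flight-control processor): 0.874940 × 0.759117 = 0.664182
Parallel ([0.565074] and [0.664182]): 1 − (1 − 0.565074)(1 − 0.664182) = 0.853944
Series (pitot heater controller and [0.853944]): 0.815462 × 0.853944 = 0.696359
Parallel ([0.771051] and [0.696359]): 1 − (1 − 0.771051)(1 − 0.696359) = 0.9305

0.9305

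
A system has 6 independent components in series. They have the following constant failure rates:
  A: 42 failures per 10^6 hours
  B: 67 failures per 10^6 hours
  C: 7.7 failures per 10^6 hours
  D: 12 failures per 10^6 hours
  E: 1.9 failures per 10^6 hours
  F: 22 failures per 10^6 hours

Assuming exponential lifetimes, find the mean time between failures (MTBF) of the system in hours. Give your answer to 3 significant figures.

Series of exponential components: λ_sys = Σ λ_i
λ_sys = 0.000042 + 0.000067 + 0.0000077 + 0.000012 + 0.0000019 + 0.000022 = 1.5260e-04 /h
MTBF = 1 / λ_sys = 6550 h

6550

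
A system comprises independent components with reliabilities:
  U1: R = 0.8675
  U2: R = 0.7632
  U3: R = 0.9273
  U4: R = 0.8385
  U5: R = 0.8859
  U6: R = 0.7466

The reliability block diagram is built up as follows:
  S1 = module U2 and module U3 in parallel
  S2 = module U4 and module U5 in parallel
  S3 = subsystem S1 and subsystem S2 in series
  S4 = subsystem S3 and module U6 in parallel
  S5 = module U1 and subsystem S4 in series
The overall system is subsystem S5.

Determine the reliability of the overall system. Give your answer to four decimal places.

0.8597

Parallel (U2 and U3): 1 − (1 − 0.763200)(1 − 0.927300) = 0.982785
Parallel (U4 and U5): 1 − (1 − 0.838500)(1 − 0.885900) = 0.981573
Series ([0.982785] and [0.981573]): 0.982785 × 0.981573 = 0.964675
Parallel ([0.964675] and U6): 1 − (1 − 0.964675)(1 − 0.746600) = 0.991049
Series (U1 and [0.991049]): 0.867500 × 0.991049 = 0.8597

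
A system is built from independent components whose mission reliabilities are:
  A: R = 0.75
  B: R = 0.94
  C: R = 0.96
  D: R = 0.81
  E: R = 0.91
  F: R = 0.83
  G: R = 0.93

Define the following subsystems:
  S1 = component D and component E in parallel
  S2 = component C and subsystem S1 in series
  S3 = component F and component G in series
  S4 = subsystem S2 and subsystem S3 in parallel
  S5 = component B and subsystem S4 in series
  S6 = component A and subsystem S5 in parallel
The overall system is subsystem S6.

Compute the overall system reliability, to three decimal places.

0.982

Parallel (D and E): 1 − (1 − 0.81000)(1 − 0.91000) = 0.98290
Series (C and [0.98290]): 0.96000 × 0.98290 = 0.94358
Series (F and G): 0.83000 × 0.93000 = 0.77190
Parallel ([0.94358] and [0.77190]): 1 − (1 − 0.94358)(1 − 0.77190) = 0.98713
Series (B and [0.98713]): 0.94000 × 0.98713 = 0.92790
Parallel (A and [0.92790]): 1 − (1 − 0.75000)(1 − 0.92790) = 0.982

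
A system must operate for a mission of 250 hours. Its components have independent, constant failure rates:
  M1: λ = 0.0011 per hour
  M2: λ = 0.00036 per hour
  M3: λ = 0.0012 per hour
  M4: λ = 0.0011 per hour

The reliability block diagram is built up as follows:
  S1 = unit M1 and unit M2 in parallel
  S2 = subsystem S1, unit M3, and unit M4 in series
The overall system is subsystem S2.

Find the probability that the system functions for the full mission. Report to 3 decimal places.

0.551

R(M1) = exp(−0.0011 × 250) = 0.75957
R(M2) = exp(−0.00036 × 250) = 0.91393
R(M3) = exp(−0.0012 × 250) = 0.74082
R(M4) = exp(−0.0011 × 250) = 0.75957
Parallel (M1 and M2): 1 − (1 − 0.75957)(1 − 0.91393) = 0.97931
Series ([0.97931], M3, and M4): 0.97931 × 0.74082 × 0.75957 = 0.551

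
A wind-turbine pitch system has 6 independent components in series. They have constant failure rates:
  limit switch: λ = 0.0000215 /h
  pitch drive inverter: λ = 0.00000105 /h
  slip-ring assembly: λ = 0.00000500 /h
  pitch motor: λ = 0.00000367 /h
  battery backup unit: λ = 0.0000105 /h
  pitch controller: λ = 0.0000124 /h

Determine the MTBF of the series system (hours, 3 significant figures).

Series of exponential components: λ_sys = Σ λ_i
λ_sys = 0.0000215 + 0.00000105 + 0.00000500 + 0.00000367 + 0.0000105 + 0.0000124 = 5.4120e-05 /h
MTBF = 1 / λ_sys = 18500 h

18500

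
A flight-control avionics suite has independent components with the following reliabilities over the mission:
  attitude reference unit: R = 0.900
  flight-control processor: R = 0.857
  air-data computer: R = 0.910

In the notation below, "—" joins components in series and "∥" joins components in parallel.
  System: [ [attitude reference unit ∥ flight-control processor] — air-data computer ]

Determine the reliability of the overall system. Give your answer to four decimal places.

0.8970

Parallel (attitude reference unit and flight-control processor): 1 − (1 − 0.900000)(1 − 0.857000) = 0.985700
Series ([0.985700] and air-data computer): 0.985700 × 0.910000 = 0.8970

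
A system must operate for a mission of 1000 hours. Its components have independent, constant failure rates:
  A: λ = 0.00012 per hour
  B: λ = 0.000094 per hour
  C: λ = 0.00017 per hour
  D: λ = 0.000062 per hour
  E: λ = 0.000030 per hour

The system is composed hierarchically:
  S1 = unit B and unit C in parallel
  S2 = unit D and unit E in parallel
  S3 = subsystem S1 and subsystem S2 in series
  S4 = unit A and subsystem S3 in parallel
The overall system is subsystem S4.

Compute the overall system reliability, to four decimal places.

0.9982

R(A) = exp(−0.00012 × 1000) = 0.886920
R(B) = exp(−0.000094 × 1000) = 0.910283
R(C) = exp(−0.00017 × 1000) = 0.843665
R(D) = exp(−0.000062 × 1000) = 0.939883
R(E) = exp(−0.000030 × 1000) = 0.970446
Parallel (B and C): 1 − (1 − 0.910283)(1 − 0.843665) = 0.985974
Parallel (D and E): 1 − (1 − 0.939883)(1 − 0.970446) = 0.998223
Series ([0.985974] and [0.998223]): 0.985974 × 0.998223 = 0.984222
Parallel (A and [0.984222]): 1 − (1 − 0.886920)(1 − 0.984222) = 0.9982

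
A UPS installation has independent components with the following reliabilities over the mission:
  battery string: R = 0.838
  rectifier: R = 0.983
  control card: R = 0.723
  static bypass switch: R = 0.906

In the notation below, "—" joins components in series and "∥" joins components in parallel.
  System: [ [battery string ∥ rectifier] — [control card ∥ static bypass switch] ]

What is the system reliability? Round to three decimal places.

Parallel (battery string and rectifier): 1 − (1 − 0.83800)(1 − 0.98300) = 0.99725
Parallel (control card and static bypass switch): 1 − (1 − 0.72300)(1 − 0.90600) = 0.97396
Series ([0.99725] and [0.97396]): 0.99725 × 0.97396 = 0.971

0.971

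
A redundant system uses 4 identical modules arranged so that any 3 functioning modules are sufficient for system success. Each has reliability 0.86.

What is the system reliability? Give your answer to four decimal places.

R = Σ_{i=3}^{4} C(4,i) p^i (1−p)^{4−i} with p = 0.86
C(4,3)·0.86^3·0.14^1 = 0.356191
C(4,4)·0.86^4·0.14^0 = 0.547008
Sum = 0.9032

0.9032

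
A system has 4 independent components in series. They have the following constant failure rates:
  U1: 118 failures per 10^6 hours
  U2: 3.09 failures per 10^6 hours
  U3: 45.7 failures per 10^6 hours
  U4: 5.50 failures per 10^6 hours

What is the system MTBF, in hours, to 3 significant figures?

Series of exponential components: λ_sys = Σ λ_i
λ_sys = 0.000118 + 0.00000309 + 0.0000457 + 0.00000550 = 1.7229e-04 /h
MTBF = 1 / λ_sys = 5800 h

5800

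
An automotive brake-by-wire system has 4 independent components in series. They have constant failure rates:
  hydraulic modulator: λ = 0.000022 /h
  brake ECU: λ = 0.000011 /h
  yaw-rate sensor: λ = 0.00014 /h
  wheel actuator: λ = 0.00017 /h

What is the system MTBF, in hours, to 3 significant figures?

2920

Series of exponential components: λ_sys = Σ λ_i
λ_sys = 0.000022 + 0.000011 + 0.00014 + 0.00017 = 3.4300e-04 /h
MTBF = 1 / λ_sys = 2920 h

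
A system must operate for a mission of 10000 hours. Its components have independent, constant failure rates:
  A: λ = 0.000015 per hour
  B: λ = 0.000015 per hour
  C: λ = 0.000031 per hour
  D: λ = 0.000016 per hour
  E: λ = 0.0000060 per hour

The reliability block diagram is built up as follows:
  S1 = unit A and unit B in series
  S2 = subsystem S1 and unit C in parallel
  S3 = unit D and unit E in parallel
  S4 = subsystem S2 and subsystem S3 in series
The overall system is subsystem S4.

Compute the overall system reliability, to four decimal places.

0.9229

R(A) = exp(−0.000015 × 10000) = 0.860708
R(B) = exp(−0.000015 × 10000) = 0.860708
R(C) = exp(−0.000031 × 10000) = 0.733447
R(D) = exp(−0.000016 × 10000) = 0.852144
R(E) = exp(−0.0000060 × 10000) = 0.941765
Series (A and B): 0.860708 × 0.860708 = 0.740818
Parallel ([0.740818] and C): 1 − (1 − 0.740818)(1 − 0.733447) = 0.930914
Parallel (D and E): 1 − (1 − 0.852144)(1 − 0.941765) = 0.991390
Series ([0.930914] and [0.991390]): 0.930914 × 0.991390 = 0.9229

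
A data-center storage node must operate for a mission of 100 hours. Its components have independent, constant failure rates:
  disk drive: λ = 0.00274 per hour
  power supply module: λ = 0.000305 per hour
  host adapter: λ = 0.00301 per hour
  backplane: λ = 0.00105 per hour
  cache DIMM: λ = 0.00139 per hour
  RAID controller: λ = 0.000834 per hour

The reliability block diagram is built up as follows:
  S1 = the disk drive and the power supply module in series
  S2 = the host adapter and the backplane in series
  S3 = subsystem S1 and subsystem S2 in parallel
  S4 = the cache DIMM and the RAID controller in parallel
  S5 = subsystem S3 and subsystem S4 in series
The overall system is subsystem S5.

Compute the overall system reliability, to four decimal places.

0.9029

R(disk drive) = exp(−0.00274 × 100) = 0.760332
R(power supply module) = exp(−0.000305 × 100) = 0.969960
R(host adapter) = exp(−0.00301 × 100) = 0.740078
R(backplane) = exp(−0.00105 × 100) = 0.900325
R(cache DIMM) = exp(−0.00139 × 100) = 0.870228
R(RAID controller) = exp(−0.000834 × 100) = 0.919983
Series (disk drive and power supply module): 0.760332 × 0.969960 = 0.737492
Series (host adapter and backplane): 0.740078 × 0.900325 = 0.666311
Parallel ([0.737492] and [0.666311]): 1 − (1 − 0.737492)(1 − 0.666311) = 0.912404
Parallel (cache DIMM and RAID controller): 1 − (1 − 0.870228)(1 − 0.919983) = 0.989616
Series ([0.912404] and [0.989616]): 0.912404 × 0.989616 = 0.9029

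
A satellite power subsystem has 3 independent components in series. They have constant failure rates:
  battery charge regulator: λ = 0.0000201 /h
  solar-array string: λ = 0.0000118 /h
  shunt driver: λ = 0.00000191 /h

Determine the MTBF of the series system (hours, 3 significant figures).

Series of exponential components: λ_sys = Σ λ_i
λ_sys = 0.0000201 + 0.0000118 + 0.00000191 = 3.3810e-05 /h
MTBF = 1 / λ_sys = 29600 h

29600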